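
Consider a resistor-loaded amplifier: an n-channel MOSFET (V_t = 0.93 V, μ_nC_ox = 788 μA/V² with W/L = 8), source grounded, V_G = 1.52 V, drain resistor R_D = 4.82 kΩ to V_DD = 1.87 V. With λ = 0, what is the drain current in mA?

I_D = 0.366 mA

V_GS = V_G = 1.52 V, so V_ov = 1.52 − 0.93 = 0.59 V.
k_n = μ_nC_ox · (W/L) = 6.304 mA/V².
Assume saturation: I_D = ½ k_n V_ov² = 0.5 × 6.304 × 0.59² = 1.1 mA, giving V_DS = V_DD − I_D R_D = 1.87 − 1.1 × 4.82 = -3.42 V.
But -3.42 V < V_ov = 0.59 V, so the device is actually in triode.
In triode I_D = k_n[V_ov V_DS − ½ V_DS²] and I_D = (V_DD − V_DS)/R_D. Equating: 15.2 V_DS² − 18.93 V_DS + 1.87 = 0, giving V_DS = 0.108 V (the root below V_ov).
I_D = (1.87 − 0.108) / 4.82 = 0.366 mA.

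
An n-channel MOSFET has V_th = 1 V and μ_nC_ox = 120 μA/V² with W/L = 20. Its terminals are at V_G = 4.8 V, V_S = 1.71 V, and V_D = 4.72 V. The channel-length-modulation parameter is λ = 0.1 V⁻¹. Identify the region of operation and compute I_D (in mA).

Saturation; I_D = 6.82 mA

V_GS = V_G − V_S = 4.8 − 1.71 = 3.09 V; V_DS = V_D − V_S = 4.72 − 1.71 = 3.01 V.
k_n = μ_nC_ox · (W/L) = 2.4 mA/V².
V_ov = V_GS − V_th = 3.09 − 1 = 2.09 V.
Since V_DS = 3.01 V ≥ V_ov = 2.09 V, the device is in saturation.
I_D = ½ k_n V_ov² (1 + λ V_DS) = 0.5 × 2.4 × 2.09² × (1 + 0.1 × 3.01) = 6.82 mA.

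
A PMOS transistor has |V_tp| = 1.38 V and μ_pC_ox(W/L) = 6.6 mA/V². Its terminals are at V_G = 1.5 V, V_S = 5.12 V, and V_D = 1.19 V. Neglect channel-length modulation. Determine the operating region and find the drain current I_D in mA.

Saturation; I_D = 16.6 mA

V_SG = V_S − V_G = 5.12 − 1.5 = 3.62 V; V_SD = V_S − V_D = 5.12 − 1.19 = 3.93 V.
V_ov = V_SG − |V_tp| = 3.62 − 1.38 = 2.24 V.
Since V_SD = 3.93 V ≥ V_ov = 2.24 V, the device is in saturation.
I_D = ½ k_p V_ov² = 0.5 × 6.6 × 2.24² = 16.6 mA.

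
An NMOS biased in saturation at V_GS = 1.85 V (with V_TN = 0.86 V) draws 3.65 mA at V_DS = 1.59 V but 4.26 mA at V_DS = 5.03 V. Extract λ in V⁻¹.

With V_GS fixed, I_D ∝ (1 + λ V_DS) in saturation, so I_D2/I_D1 = (1 + λ V_DS2)/(1 + λ V_DS1).
4.26/3.65 = 1.167 = (1 + 5.03 λ)/(1 + 1.59 λ).
Solving: λ (I_D1 V_DS2 − I_D2 V_DS1) = I_D2 − I_D1, so λ = (4.26 − 3.65) / (3.65 × 5.03 − 4.26 × 1.59) = 0.61 / 11.6 = 0.0526 V⁻¹.

λ = 0.0526 V⁻¹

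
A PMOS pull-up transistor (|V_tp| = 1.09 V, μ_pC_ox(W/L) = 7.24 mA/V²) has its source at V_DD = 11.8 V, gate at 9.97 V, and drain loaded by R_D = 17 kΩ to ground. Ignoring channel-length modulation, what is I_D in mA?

I_D = 0.686 mA

V_SG = V_DD − V_G = 11.8 − 9.97 = 1.83 V, so V_ov = 1.83 − 1.09 = 0.74 V.
Assume saturation: I_D = ½ k_p V_ov² = 0.5 × 7.24 × 0.74² = 1.98 mA, giving V_SD = V_DD − I_D R_D = 11.8 − 1.98 × 17 = -21.9 V.
But -21.9 V < V_ov = 0.74 V, so the device is actually in triode.
In triode I_D = k_p[V_ov V_SD − ½ V_SD²] and I_D = (V_DD − V_SD)/R_D. Equating: 61.5 V_SD² − 92.08 V_SD + 11.8 = 0, giving V_SD = 0.142 V (the root below V_ov).
I_D = (11.8 − 0.142) / 17 = 0.686 mA.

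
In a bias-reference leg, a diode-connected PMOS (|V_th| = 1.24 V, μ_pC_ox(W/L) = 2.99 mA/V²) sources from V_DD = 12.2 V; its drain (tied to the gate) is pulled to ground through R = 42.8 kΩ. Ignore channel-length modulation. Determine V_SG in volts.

With gate tied to drain, V_SG = V_SD ≥ V_SG − |V_th|, so the device is in saturation.
KCL at the drain: ½ k_p (V_SG − |V_th|)² = (V_DD − V_SG)/R.
Let x = V_SG − 1.24. Then 64 x² + x − 10.96 = 0, giving x = 0.406 V (positive root), so V_SG = 1.65 V.
I_D = (V_DD − V_SG)/R = (12.2 − 1.65) / 42.8 = 0.247 mA.

V_SG = 1.65 V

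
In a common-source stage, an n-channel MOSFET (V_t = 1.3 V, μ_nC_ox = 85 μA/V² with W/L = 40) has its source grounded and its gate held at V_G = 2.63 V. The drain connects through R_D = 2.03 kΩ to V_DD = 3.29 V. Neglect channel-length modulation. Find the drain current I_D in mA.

I_D = 1.44 mA

V_GS = V_G = 2.63 V, so V_ov = 2.63 − 1.3 = 1.33 V.
k_n = μ_nC_ox · (W/L) = 3.4 mA/V².
Assume saturation: I_D = ½ k_n V_ov² = 0.5 × 3.4 × 1.33² = 3.01 mA, giving V_DS = V_DD − I_D R_D = 3.29 − 3.01 × 2.03 = -2.81 V.
But -2.81 V < V_ov = 1.33 V, so the device is actually in triode.
In triode I_D = k_n[V_ov V_DS − ½ V_DS²] and I_D = (V_DD − V_DS)/R_D. Equating: 3.45 V_DS² − 10.18 V_DS + 3.29 = 0, giving V_DS = 0.369 V (the root below V_ov).
I_D = (3.29 − 0.369) / 2.03 = 1.44 mA.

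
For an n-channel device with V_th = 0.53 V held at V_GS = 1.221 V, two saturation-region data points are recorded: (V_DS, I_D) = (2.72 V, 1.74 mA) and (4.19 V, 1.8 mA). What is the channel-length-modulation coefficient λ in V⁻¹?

With V_GS fixed, I_D ∝ (1 + λ V_DS) in saturation, so I_D2/I_D1 = (1 + λ V_DS2)/(1 + λ V_DS1).
1.8/1.74 = 1.034 = (1 + 4.19 λ)/(1 + 2.72 λ).
Solving: λ (I_D1 V_DS2 − I_D2 V_DS1) = I_D2 − I_D1, so λ = (1.8 − 1.74) / (1.74 × 4.19 − 1.8 × 2.72) = 0.06 / 2.39 = 0.0251 V⁻¹.

λ = 0.0251 V⁻¹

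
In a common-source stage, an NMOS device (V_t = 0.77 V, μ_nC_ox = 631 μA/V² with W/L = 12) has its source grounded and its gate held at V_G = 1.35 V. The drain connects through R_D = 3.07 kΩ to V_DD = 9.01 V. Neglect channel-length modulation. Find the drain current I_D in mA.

V_GS = V_G = 1.35 V, so V_ov = 1.35 − 0.77 = 0.58 V.
k_n = μ_nC_ox · (W/L) = 7.572 mA/V².
Assume saturation: I_D = ½ k_n V_ov² = 0.5 × 7.572 × 0.58² = 1.27 mA, giving V_DS = V_DD − I_D R_D = 9.01 − 1.27 × 3.07 = 5.1 V.
V_DS = 5.1 V ≥ V_ov = 0.58 V, confirming saturation.

I_D = 1.27 mA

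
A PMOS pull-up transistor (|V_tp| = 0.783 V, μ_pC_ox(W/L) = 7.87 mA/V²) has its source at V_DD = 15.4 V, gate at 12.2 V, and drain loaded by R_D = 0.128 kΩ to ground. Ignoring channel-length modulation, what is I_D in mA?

V_SG = V_DD − V_G = 15.4 − 12.2 = 3.2 V, so V_ov = 3.2 − 0.783 = 2.42 V.
Assume saturation: I_D = ½ k_p V_ov² = 0.5 × 7.87 × 2.42² = 23 mA, giving V_SD = V_DD − I_D R_D = 15.4 − 23 × 0.128 = 12.5 V.
V_SD = 12.5 V ≥ V_ov = 2.42 V, confirming saturation.

I_D = 23.0 mA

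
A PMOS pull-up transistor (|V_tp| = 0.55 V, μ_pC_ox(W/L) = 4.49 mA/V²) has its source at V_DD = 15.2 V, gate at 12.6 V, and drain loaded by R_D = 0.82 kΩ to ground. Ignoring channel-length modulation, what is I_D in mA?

V_SG = V_DD − V_G = 15.2 − 12.6 = 2.6 V, so V_ov = 2.6 − 0.55 = 2.05 V.
Assume saturation: I_D = ½ k_p V_ov² = 0.5 × 4.49 × 2.05² = 9.43 mA, giving V_SD = V_DD − I_D R_D = 15.2 − 9.43 × 0.82 = 7.46 V.
V_SD = 7.46 V ≥ V_ov = 2.05 V, confirming saturation.

I_D = 9.43 mA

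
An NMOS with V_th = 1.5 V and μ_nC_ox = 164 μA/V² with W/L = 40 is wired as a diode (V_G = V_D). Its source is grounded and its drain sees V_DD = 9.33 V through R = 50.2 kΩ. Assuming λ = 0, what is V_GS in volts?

V_GS = 1.72 V

With gate tied to drain, V_GS = V_DS ≥ V_GS − V_th, so the device is in saturation.
k_n = μ_nC_ox · (W/L) = 6.56 mA/V².
KCL at the drain: ½ k_n (V_GS − V_th)² = (V_DD − V_GS)/R.
Let x = V_GS − 1.5. Then 165 x² + x − 7.83 = 0, giving x = 0.215 V (positive root), so V_GS = 1.72 V.
I_D = (V_DD − V_GS)/R = (9.33 − 1.72) / 50.2 = 0.152 mA.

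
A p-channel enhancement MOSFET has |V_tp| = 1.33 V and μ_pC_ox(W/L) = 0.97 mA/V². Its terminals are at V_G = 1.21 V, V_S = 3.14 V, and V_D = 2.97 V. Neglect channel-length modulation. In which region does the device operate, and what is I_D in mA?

V_SG = V_S − V_G = 3.14 − 1.21 = 1.93 V; V_SD = V_S − V_D = 3.14 − 2.97 = 0.17 V.
V_ov = V_SG − |V_tp| = 1.93 − 1.33 = 0.6 V.
Since V_SD = 0.17 V < V_ov = 0.6 V, the device is in the triode region.
I_D = k_p [V_ov · V_SD − ½ V_SD²] = 0.97 × [0.6 × 0.17 − 0.5 × 0.17²] = 0.0849 mA.

Triode; I_D = 0.0849 mA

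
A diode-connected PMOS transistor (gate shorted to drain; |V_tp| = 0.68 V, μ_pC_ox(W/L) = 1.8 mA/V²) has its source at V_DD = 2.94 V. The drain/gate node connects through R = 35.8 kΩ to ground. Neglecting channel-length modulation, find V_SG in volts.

With gate tied to drain, V_SG = V_SD ≥ V_SG − |V_tp|, so the device is in saturation.
KCL at the drain: ½ k_p (V_SG − |V_tp|)² = (V_DD − V_SG)/R.
Let x = V_SG − 0.68. Then 32.2 x² + x − 2.26 = 0, giving x = 0.25 V (positive root), so V_SG = 0.93 V.
I_D = (V_DD − V_SG)/R = (2.94 − 0.93) / 35.8 = 0.0562 mA.

V_SG = 0.930 V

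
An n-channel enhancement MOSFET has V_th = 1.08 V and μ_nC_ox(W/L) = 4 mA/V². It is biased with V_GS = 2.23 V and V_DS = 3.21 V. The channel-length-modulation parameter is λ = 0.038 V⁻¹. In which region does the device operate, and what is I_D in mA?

Saturation; I_D = 2.97 mA

V_ov = V_GS − V_th = 2.23 − 1.08 = 1.15 V.
Since V_DS = 3.21 V ≥ V_ov = 1.15 V, the device is in saturation.
I_D = ½ k_n V_ov² (1 + λ V_DS) = 0.5 × 4 × 1.15² × (1 + 0.038 × 3.21) = 2.97 mA.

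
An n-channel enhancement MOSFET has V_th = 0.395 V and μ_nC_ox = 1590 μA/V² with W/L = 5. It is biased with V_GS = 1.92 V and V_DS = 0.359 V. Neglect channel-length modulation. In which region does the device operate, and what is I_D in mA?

Triode; I_D = 3.84 mA

k_n = μ_nC_ox · (W/L) = 7.95 mA/V².
V_ov = V_GS − V_th = 1.92 − 0.395 = 1.52 V.
Since V_DS = 0.359 V < V_ov = 1.52 V, the device is in the triode region.
I_D = k_n [V_ov · V_DS − ½ V_DS²] = 7.95 × [1.52 × 0.359 − 0.5 × 0.359²] = 3.84 mA.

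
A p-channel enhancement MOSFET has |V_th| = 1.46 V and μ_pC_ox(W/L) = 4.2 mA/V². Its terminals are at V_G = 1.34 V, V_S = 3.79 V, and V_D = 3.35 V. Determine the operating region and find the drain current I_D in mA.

V_SG = V_S − V_G = 3.79 − 1.34 = 2.45 V; V_SD = V_S − V_D = 3.79 − 3.35 = 0.44 V.
V_ov = V_SG − |V_th| = 2.45 − 1.46 = 0.99 V.
Since V_SD = 0.44 V < V_ov = 0.99 V, the device is in the triode region.
I_D = k_p [V_ov · V_SD − ½ V_SD²] = 4.2 × [0.99 × 0.44 − 0.5 × 0.44²] = 1.42 mA.

Triode; I_D = 1.42 mA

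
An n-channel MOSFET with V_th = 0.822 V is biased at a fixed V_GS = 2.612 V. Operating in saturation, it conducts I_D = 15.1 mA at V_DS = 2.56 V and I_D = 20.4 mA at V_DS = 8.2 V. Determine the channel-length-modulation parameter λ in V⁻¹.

With V_GS fixed, I_D ∝ (1 + λ V_DS) in saturation, so I_D2/I_D1 = (1 + λ V_DS2)/(1 + λ V_DS1).
20.4/15.1 = 1.351 = (1 + 8.2 λ)/(1 + 2.56 λ).
Solving: λ (I_D1 V_DS2 − I_D2 V_DS1) = I_D2 − I_D1, so λ = (20.4 − 15.1) / (15.1 × 8.2 − 20.4 × 2.56) = 5.3 / 71.6 = 0.074 V⁻¹.

λ = 0.0740 V⁻¹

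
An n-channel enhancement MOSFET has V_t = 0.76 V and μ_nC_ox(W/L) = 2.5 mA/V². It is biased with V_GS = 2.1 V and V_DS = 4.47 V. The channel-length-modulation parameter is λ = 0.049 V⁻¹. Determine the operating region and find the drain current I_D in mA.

V_ov = V_GS − V_t = 2.1 − 0.76 = 1.34 V.
Since V_DS = 4.47 V ≥ V_ov = 1.34 V, the device is in saturation.
I_D = ½ k_n V_ov² (1 + λ V_DS) = 0.5 × 2.5 × 1.34² × (1 + 0.049 × 4.47) = 2.74 mA.

Saturation; I_D = 2.74 mA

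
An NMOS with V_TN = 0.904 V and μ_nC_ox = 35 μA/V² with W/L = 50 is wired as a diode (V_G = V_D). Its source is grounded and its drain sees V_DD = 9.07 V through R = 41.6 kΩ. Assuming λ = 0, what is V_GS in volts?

V_GS = 1.36 V

With gate tied to drain, V_GS = V_DS ≥ V_GS − V_TN, so the device is in saturation.
k_n = μ_nC_ox · (W/L) = 1.75 mA/V².
KCL at the drain: ½ k_n (V_GS − V_TN)² = (V_DD − V_GS)/R.
Let x = V_GS − 0.904. Then 36.4 x² + x − 8.166 = 0, giving x = 0.46 V (positive root), so V_GS = 1.36 V.
I_D = (V_DD − V_GS)/R = (9.07 − 1.36) / 41.6 = 0.185 mA.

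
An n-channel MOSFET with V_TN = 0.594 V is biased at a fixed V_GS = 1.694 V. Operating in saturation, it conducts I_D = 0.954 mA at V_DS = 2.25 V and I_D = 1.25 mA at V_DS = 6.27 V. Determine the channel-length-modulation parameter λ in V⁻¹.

λ = 0.0934 V⁻¹

With V_GS fixed, I_D ∝ (1 + λ V_DS) in saturation, so I_D2/I_D1 = (1 + λ V_DS2)/(1 + λ V_DS1).
1.25/0.954 = 1.31 = (1 + 6.27 λ)/(1 + 2.25 λ).
Solving: λ (I_D1 V_DS2 − I_D2 V_DS1) = I_D2 − I_D1, so λ = (1.25 − 0.954) / (0.954 × 6.27 − 1.25 × 2.25) = 0.296 / 3.17 = 0.0934 V⁻¹.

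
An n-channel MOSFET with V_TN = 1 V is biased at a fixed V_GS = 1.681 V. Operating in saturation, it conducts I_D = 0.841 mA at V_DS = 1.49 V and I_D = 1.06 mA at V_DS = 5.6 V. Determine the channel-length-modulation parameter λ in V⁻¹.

λ = 0.0700 V⁻¹

With V_GS fixed, I_D ∝ (1 + λ V_DS) in saturation, so I_D2/I_D1 = (1 + λ V_DS2)/(1 + λ V_DS1).
1.06/0.841 = 1.26 = (1 + 5.6 λ)/(1 + 1.49 λ).
Solving: λ (I_D1 V_DS2 − I_D2 V_DS1) = I_D2 − I_D1, so λ = (1.06 − 0.841) / (0.841 × 5.6 − 1.06 × 1.49) = 0.219 / 3.13 = 0.07 V⁻¹.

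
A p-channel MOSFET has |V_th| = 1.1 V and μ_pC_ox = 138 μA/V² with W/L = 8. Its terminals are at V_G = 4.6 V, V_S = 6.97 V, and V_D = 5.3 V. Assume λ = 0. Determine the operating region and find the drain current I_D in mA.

V_SG = V_S − V_G = 6.97 − 4.6 = 2.37 V; V_SD = V_S − V_D = 6.97 − 5.3 = 1.67 V.
k_p = μ_pC_ox · (W/L) = 1.104 mA/V².
V_ov = V_SG − |V_th| = 2.37 − 1.1 = 1.27 V.
Since V_SD = 1.67 V ≥ V_ov = 1.27 V, the device is in saturation.
I_D = ½ k_p V_ov² = 0.5 × 1.104 × 1.27² = 0.89 mA.

Saturation; I_D = 0.890 mA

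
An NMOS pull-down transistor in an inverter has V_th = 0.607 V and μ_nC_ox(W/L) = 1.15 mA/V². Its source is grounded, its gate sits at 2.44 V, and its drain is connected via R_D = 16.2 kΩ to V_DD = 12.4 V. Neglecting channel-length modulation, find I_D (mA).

I_D = 0.741 mA

V_GS = V_G = 2.44 V, so V_ov = 2.44 − 0.607 = 1.83 V.
Assume saturation: I_D = ½ k_n V_ov² = 0.5 × 1.15 × 1.83² = 1.93 mA, giving V_DS = V_DD − I_D R_D = 12.4 − 1.93 × 16.2 = -18.9 V.
But -18.9 V < V_ov = 1.83 V, so the device is actually in triode.
In triode I_D = k_n[V_ov V_DS − ½ V_DS²] and I_D = (V_DD − V_DS)/R_D. Equating: 9.31 V_DS² − 35.15 V_DS + 12.4 = 0, giving V_DS = 0.394 V (the root below V_ov).
I_D = (12.4 − 0.394) / 16.2 = 0.741 mA.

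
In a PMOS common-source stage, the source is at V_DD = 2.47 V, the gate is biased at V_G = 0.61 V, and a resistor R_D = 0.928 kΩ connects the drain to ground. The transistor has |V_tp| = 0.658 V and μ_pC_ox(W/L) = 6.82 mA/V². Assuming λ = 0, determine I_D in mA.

I_D = 2.31 mA

V_SG = V_DD − V_G = 2.47 − 0.61 = 1.86 V, so V_ov = 1.86 − 0.658 = 1.2 V.
Assume saturation: I_D = ½ k_p V_ov² = 0.5 × 6.82 × 1.2² = 4.93 mA, giving V_SD = V_DD − I_D R_D = 2.47 − 4.93 × 0.928 = -2.1 V.
But -2.1 V < V_ov = 1.2 V, so the device is actually in triode.
In triode I_D = k_p[V_ov V_SD − ½ V_SD²] and I_D = (V_DD − V_SD)/R_D. Equating: 3.16 V_SD² − 8.607 V_SD + 2.47 = 0, giving V_SD = 0.326 V (the root below V_ov).
I_D = (2.47 − 0.326) / 0.928 = 2.31 mA.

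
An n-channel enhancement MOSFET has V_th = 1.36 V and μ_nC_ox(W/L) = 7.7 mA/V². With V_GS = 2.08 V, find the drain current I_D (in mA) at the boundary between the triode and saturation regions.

I_D = 2.00 mA

At the boundary V_DS = V_ov = V_GS − V_th = 2.08 − 1.36 = 0.72 V.
I_D = ½ k_n V_ov² = 0.5 × 7.7 × 0.72² = 2 mA.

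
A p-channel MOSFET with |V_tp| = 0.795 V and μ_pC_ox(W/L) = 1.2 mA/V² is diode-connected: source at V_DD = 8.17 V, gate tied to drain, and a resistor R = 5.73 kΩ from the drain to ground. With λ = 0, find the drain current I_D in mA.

With gate tied to drain, V_SG = V_SD ≥ V_SG − |V_tp|, so the device is in saturation.
KCL at the drain: ½ k_p (V_SG − |V_tp|)² = (V_DD − V_SG)/R.
Let x = V_SG − 0.795. Then 3.44 x² + x − 7.375 = 0, giving x = 1.33 V (positive root), so V_SG = 2.12 V.
I_D = (V_DD − V_SG)/R = (8.17 − 2.12) / 5.73 = 1.06 mA.

I_D = 1.06 mA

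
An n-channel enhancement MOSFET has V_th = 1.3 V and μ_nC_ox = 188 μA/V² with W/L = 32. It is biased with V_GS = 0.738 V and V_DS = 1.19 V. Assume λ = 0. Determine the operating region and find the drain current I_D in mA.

V_GS = 0.738 V < V_th = 1.3 V, so the transistor is in cutoff.

Cutoff; I_D = 0 mA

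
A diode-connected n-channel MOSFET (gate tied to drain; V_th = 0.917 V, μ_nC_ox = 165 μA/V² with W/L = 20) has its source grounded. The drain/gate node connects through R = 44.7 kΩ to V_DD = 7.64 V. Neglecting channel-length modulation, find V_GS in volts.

V_GS = 1.21 V

With gate tied to drain, V_GS = V_DS ≥ V_GS − V_th, so the device is in saturation.
k_n = μ_nC_ox · (W/L) = 3.3 mA/V².
KCL at the drain: ½ k_n (V_GS − V_th)² = (V_DD − V_GS)/R.
Let x = V_GS − 0.917. Then 73.8 x² + x − 6.723 = 0, giving x = 0.295 V (positive root), so V_GS = 1.21 V.
I_D = (V_DD − V_GS)/R = (7.64 − 1.21) / 44.7 = 0.144 mA.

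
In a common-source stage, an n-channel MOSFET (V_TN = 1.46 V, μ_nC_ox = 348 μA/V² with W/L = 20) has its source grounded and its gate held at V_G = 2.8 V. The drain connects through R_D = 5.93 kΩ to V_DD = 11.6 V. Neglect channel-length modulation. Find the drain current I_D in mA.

V_GS = V_G = 2.8 V, so V_ov = 2.8 − 1.46 = 1.34 V.
k_n = μ_nC_ox · (W/L) = 6.96 mA/V².
Assume saturation: I_D = ½ k_n V_ov² = 0.5 × 6.96 × 1.34² = 6.25 mA, giving V_DS = V_DD − I_D R_D = 11.6 − 6.25 × 5.93 = -25.5 V.
But -25.5 V < V_ov = 1.34 V, so the device is actually in triode.
In triode I_D = k_n[V_ov V_DS − ½ V_DS²] and I_D = (V_DD − V_DS)/R_D. Equating: 20.6 V_DS² − 56.31 V_DS + 11.6 = 0, giving V_DS = 0.224 V (the root below V_ov).
I_D = (11.6 − 0.224) / 5.93 = 1.92 mA.

I_D = 1.92 mA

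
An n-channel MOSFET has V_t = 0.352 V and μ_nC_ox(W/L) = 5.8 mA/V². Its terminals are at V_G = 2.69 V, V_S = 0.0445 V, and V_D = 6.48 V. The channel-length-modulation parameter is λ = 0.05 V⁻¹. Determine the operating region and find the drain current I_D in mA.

V_GS = V_G − V_S = 2.69 − 0.0445 = 2.65 V; V_DS = V_D − V_S = 6.48 − 0.0445 = 6.44 V.
V_ov = V_GS − V_t = 2.65 − 0.352 = 2.29 V.
Since V_DS = 6.44 V ≥ V_ov = 2.29 V, the device is in saturation.
I_D = ½ k_n V_ov² (1 + λ V_DS) = 0.5 × 5.8 × 2.29² × (1 + 0.05 × 6.44) = 20.2 mA.

Saturation; I_D = 20.2 mA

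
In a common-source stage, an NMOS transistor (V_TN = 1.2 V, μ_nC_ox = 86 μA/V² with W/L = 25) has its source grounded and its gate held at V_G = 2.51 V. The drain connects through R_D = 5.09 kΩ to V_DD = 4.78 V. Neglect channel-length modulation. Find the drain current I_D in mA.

V_GS = V_G = 2.51 V, so V_ov = 2.51 − 1.2 = 1.31 V.
k_n = μ_nC_ox · (W/L) = 2.15 mA/V².
Assume saturation: I_D = ½ k_n V_ov² = 0.5 × 2.15 × 1.31² = 1.84 mA, giving V_DS = V_DD − I_D R_D = 4.78 − 1.84 × 5.09 = -4.61 V.
But -4.61 V < V_ov = 1.31 V, so the device is actually in triode.
In triode I_D = k_n[V_ov V_DS − ½ V_DS²] and I_D = (V_DD − V_DS)/R_D. Equating: 5.47 V_DS² − 15.34 V_DS + 4.78 = 0, giving V_DS = 0.357 V (the root below V_ov).
I_D = (4.78 − 0.357) / 5.09 = 0.869 mA.

I_D = 0.869 mA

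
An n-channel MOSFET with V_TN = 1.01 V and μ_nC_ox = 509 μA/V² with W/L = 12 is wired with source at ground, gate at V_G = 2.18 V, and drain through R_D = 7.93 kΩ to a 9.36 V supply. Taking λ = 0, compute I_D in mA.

V_GS = V_G = 2.18 V, so V_ov = 2.18 − 1.01 = 1.17 V.
k_n = μ_nC_ox · (W/L) = 6.108 mA/V².
Assume saturation: I_D = ½ k_n V_ov² = 0.5 × 6.108 × 1.17² = 4.18 mA, giving V_DS = V_DD − I_D R_D = 9.36 − 4.18 × 7.93 = -23.8 V.
But -23.8 V < V_ov = 1.17 V, so the device is actually in triode.
In triode I_D = k_n[V_ov V_DS − ½ V_DS²] and I_D = (V_DD − V_DS)/R_D. Equating: 24.2 V_DS² − 57.67 V_DS + 9.36 = 0, giving V_DS = 0.175 V (the root below V_ov).
I_D = (9.36 − 0.175) / 7.93 = 1.16 mA.

I_D = 1.16 mA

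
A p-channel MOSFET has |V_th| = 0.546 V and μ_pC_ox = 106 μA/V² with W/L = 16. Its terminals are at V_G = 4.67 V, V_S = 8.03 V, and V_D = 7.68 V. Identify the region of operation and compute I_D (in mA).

Triode; I_D = 1.57 mA

V_SG = V_S − V_G = 8.03 − 4.67 = 3.36 V; V_SD = V_S − V_D = 8.03 − 7.68 = 0.35 V.
k_p = μ_pC_ox · (W/L) = 1.696 mA/V².
V_ov = V_SG − |V_th| = 3.36 − 0.546 = 2.81 V.
Since V_SD = 0.35 V < V_ov = 2.81 V, the device is in the triode region.
I_D = k_p [V_ov · V_SD − ½ V_SD²] = 1.696 × [2.81 × 0.35 − 0.5 × 0.35²] = 1.57 mA.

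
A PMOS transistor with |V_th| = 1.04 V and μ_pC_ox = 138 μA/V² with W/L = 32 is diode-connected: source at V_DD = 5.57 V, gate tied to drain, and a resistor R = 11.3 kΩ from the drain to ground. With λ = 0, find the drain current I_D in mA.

I_D = 0.365 mA

With gate tied to drain, V_SG = V_SD ≥ V_SG − |V_th|, so the device is in saturation.
k_p = μ_pC_ox · (W/L) = 4.416 mA/V².
KCL at the drain: ½ k_p (V_SG − |V_th|)² = (V_DD − V_SG)/R.
Let x = V_SG − 1.04. Then 25 x² + x − 4.53 = 0, giving x = 0.407 V (positive root), so V_SG = 1.45 V.
I_D = (V_DD − V_SG)/R = (5.57 − 1.45) / 11.3 = 0.365 mA.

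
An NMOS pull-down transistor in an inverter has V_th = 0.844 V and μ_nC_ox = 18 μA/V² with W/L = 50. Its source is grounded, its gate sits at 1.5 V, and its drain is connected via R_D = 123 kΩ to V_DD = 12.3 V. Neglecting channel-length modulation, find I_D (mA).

I_D = 0.0984 mA

V_GS = V_G = 1.5 V, so V_ov = 1.5 − 0.844 = 0.656 V.
k_n = μ_nC_ox · (W/L) = 0.9 mA/V².
Assume saturation: I_D = ½ k_n V_ov² = 0.5 × 0.9 × 0.656² = 0.194 mA, giving V_DS = V_DD − I_D R_D = 12.3 − 0.194 × 123 = -11.5 V.
But -11.5 V < V_ov = 0.656 V, so the device is actually in triode.
In triode I_D = k_n[V_ov V_DS − ½ V_DS²] and I_D = (V_DD − V_DS)/R_D. Equating: 55.4 V_DS² − 73.62 V_DS + 12.3 = 0, giving V_DS = 0.196 V (the root below V_ov).
I_D = (12.3 − 0.196) / 123 = 0.0984 mA.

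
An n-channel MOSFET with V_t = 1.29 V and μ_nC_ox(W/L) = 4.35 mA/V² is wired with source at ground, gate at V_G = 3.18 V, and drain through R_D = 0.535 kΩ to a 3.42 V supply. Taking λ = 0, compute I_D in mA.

V_GS = V_G = 3.18 V, so V_ov = 3.18 − 1.29 = 1.89 V.
Assume saturation: I_D = ½ k_n V_ov² = 0.5 × 4.35 × 1.89² = 7.77 mA, giving V_DS = V_DD − I_D R_D = 3.42 − 7.77 × 0.535 = -0.737 V.
But -0.737 V < V_ov = 1.89 V, so the device is actually in triode.
In triode I_D = k_n[V_ov V_DS − ½ V_DS²] and I_D = (V_DD − V_DS)/R_D. Equating: 1.16 V_DS² − 5.399 V_DS + 3.42 = 0, giving V_DS = 0.757 V (the root below V_ov).
I_D = (3.42 − 0.757) / 0.535 = 4.98 mA.

I_D = 4.98 mA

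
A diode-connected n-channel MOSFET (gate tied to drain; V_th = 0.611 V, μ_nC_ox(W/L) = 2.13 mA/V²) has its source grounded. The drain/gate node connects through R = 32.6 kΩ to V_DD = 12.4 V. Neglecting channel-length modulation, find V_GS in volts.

With gate tied to drain, V_GS = V_DS ≥ V_GS − V_th, so the device is in saturation.
KCL at the drain: ½ k_n (V_GS − V_th)² = (V_DD − V_GS)/R.
Let x = V_GS − 0.611. Then 34.7 x² + x − 11.79 = 0, giving x = 0.568 V (positive root), so V_GS = 1.18 V.
I_D = (V_DD − V_GS)/R = (12.4 − 1.18) / 32.6 = 0.344 mA.

V_GS = 1.18 V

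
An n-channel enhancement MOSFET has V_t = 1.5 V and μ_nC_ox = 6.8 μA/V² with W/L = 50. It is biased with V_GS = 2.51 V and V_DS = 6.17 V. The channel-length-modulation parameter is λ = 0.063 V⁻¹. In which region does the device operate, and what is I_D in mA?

k_n = μ_nC_ox · (W/L) = 0.34 mA/V².
V_ov = V_GS − V_t = 2.51 − 1.5 = 1.01 V.
Since V_DS = 6.17 V ≥ V_ov = 1.01 V, the device is in saturation.
I_D = ½ k_n V_ov² (1 + λ V_DS) = 0.5 × 0.34 × 1.01² × (1 + 0.063 × 6.17) = 0.241 mA.

Saturation; I_D = 0.241 mA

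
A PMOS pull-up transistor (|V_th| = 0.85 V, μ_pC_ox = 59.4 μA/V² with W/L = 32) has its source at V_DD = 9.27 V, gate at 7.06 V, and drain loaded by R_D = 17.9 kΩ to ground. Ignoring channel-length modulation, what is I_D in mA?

V_SG = V_DD − V_G = 9.27 − 7.06 = 2.21 V, so V_ov = 2.21 − 0.85 = 1.36 V.
k_p = μ_pC_ox · (W/L) = 1.901 mA/V².
Assume saturation: I_D = ½ k_p V_ov² = 0.5 × 1.901 × 1.36² = 1.76 mA, giving V_SD = V_DD − I_D R_D = 9.27 − 1.76 × 17.9 = -22.2 V.
But -22.2 V < V_ov = 1.36 V, so the device is actually in triode.
In triode I_D = k_p[V_ov V_SD − ½ V_SD²] and I_D = (V_DD − V_SD)/R_D. Equating: 17 V_SD² − 47.27 V_SD + 9.27 = 0, giving V_SD = 0.212 V (the root below V_ov).
I_D = (9.27 − 0.212) / 17.9 = 0.506 mA.

I_D = 0.506 mA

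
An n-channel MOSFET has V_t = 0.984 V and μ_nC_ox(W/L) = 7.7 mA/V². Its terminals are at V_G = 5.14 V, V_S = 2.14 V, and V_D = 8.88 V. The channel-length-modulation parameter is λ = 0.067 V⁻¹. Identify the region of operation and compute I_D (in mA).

Saturation; I_D = 22.7 mA

V_GS = V_G − V_S = 5.14 − 2.14 = 3 V; V_DS = V_D − V_S = 8.88 − 2.14 = 6.74 V.
V_ov = V_GS − V_t = 3 − 0.984 = 2.02 V.
Since V_DS = 6.74 V ≥ V_ov = 2.02 V, the device is in saturation.
I_D = ½ k_n V_ov² (1 + λ V_DS) = 0.5 × 7.7 × 2.02² × (1 + 0.067 × 6.74) = 22.7 mA.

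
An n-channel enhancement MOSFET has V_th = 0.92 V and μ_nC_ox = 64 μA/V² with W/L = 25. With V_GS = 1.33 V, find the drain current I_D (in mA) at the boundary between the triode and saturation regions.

At the boundary V_DS = V_ov = V_GS − V_th = 1.33 − 0.92 = 0.41 V.
k_n = μ_nC_ox · (W/L) = 1.6 mA/V².
I_D = ½ k_n V_ov² = 0.5 × 1.6 × 0.41² = 0.134 mA.

I_D = 0.134 mA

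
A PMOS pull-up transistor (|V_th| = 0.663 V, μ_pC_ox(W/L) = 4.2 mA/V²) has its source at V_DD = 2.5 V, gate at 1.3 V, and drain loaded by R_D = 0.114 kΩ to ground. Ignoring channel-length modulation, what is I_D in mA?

I_D = 0.606 mA

V_SG = V_DD − V_G = 2.5 − 1.3 = 1.2 V, so V_ov = 1.2 − 0.663 = 0.537 V.
Assume saturation: I_D = ½ k_p V_ov² = 0.5 × 4.2 × 0.537² = 0.606 mA, giving V_SD = V_DD − I_D R_D = 2.5 − 0.606 × 0.114 = 2.43 V.
V_SD = 2.43 V ≥ V_ov = 0.537 V, confirming saturation.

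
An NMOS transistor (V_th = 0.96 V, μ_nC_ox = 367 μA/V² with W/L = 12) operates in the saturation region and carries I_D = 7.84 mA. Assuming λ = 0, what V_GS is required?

V_GS = 2.85 V

k_n = μ_nC_ox · (W/L) = 4.404 mA/V².
In saturation I_D = ½ k_n (V_GS − V_th)², so V_GS − V_th = √(2 I_D / k_n) = √(2 × 7.84 / 4.404) = 1.89 V.
V_GS = 0.96 + 1.89 = 2.85 V.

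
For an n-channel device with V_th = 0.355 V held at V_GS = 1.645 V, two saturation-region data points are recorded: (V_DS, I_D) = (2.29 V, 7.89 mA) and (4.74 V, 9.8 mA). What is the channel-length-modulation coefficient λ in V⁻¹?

λ = 0.128 V⁻¹

With V_GS fixed, I_D ∝ (1 + λ V_DS) in saturation, so I_D2/I_D1 = (1 + λ V_DS2)/(1 + λ V_DS1).
9.8/7.89 = 1.242 = (1 + 4.74 λ)/(1 + 2.29 λ).
Solving: λ (I_D1 V_DS2 − I_D2 V_DS1) = I_D2 − I_D1, so λ = (9.8 − 7.89) / (7.89 × 4.74 − 9.8 × 2.29) = 1.91 / 15 = 0.128 V⁻¹.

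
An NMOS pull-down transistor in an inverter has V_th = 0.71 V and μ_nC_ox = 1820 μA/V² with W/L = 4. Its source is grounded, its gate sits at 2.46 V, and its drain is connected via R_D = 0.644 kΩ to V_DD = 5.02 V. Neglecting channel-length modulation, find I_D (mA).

I_D = 6.78 mA

V_GS = V_G = 2.46 V, so V_ov = 2.46 − 0.71 = 1.75 V.
k_n = μ_nC_ox · (W/L) = 7.28 mA/V².
Assume saturation: I_D = ½ k_n V_ov² = 0.5 × 7.28 × 1.75² = 11.1 mA, giving V_DS = V_DD − I_D R_D = 5.02 − 11.1 × 0.644 = -2.16 V.
But -2.16 V < V_ov = 1.75 V, so the device is actually in triode.
In triode I_D = k_n[V_ov V_DS − ½ V_DS²] and I_D = (V_DD − V_DS)/R_D. Equating: 2.34 V_DS² − 9.205 V_DS + 5.02 = 0, giving V_DS = 0.654 V (the root below V_ov).
I_D = (5.02 − 0.654) / 0.644 = 6.78 mA.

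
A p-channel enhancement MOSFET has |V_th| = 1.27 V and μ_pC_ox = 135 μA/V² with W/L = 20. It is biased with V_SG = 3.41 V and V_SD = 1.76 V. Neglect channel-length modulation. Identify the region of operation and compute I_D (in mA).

k_p = μ_pC_ox · (W/L) = 2.7 mA/V².
V_ov = V_SG − |V_th| = 3.41 − 1.27 = 2.14 V.
Since V_SD = 1.76 V < V_ov = 2.14 V, the device is in the triode region.
I_D = k_p [V_ov · V_SD − ½ V_SD²] = 2.7 × [2.14 × 1.76 − 0.5 × 1.76²] = 5.99 mA.

Triode; I_D = 5.99 mA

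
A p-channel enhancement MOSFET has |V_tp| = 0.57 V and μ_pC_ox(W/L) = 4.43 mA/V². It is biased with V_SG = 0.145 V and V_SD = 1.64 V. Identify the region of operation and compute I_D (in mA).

V_SG = 0.145 V < |V_tp| = 0.57 V, so the transistor is in cutoff.

Cutoff; I_D = 0 mA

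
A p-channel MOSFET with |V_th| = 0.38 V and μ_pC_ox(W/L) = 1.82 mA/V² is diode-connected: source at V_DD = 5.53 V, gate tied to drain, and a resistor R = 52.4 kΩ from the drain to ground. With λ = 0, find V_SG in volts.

With gate tied to drain, V_SG = V_SD ≥ V_SG − |V_th|, so the device is in saturation.
KCL at the drain: ½ k_p (V_SG − |V_th|)² = (V_DD − V_SG)/R.
Let x = V_SG − 0.38. Then 47.7 x² + x − 5.15 = 0, giving x = 0.318 V (positive root), so V_SG = 0.698 V.
I_D = (V_DD − V_SG)/R = (5.53 − 0.698) / 52.4 = 0.0922 mA.

V_SG = 0.698 V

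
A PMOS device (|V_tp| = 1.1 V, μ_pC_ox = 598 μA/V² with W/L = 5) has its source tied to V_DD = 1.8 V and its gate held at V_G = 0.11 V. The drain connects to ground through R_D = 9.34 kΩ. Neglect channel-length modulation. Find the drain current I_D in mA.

V_SG = V_DD − V_G = 1.8 − 0.11 = 1.69 V, so V_ov = 1.69 − 1.1 = 0.59 V.
k_p = μ_pC_ox · (W/L) = 2.99 mA/V².
Assume saturation: I_D = ½ k_p V_ov² = 0.5 × 2.99 × 0.59² = 0.52 mA, giving V_SD = V_DD − I_D R_D = 1.8 − 0.52 × 9.34 = -3.06 V.
But -3.06 V < V_ov = 0.59 V, so the device is actually in triode.
In triode I_D = k_p[V_ov V_SD − ½ V_SD²] and I_D = (V_DD − V_SD)/R_D. Equating: 14 V_SD² − 17.48 V_SD + 1.8 = 0, giving V_SD = 0.113 V (the root below V_ov).
I_D = (1.8 − 0.113) / 9.34 = 0.181 mA.

I_D = 0.181 mA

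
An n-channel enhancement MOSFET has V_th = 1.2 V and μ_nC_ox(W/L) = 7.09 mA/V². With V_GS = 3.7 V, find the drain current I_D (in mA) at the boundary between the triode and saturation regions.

I_D = 22.2 mA

At the boundary V_DS = V_ov = V_GS − V_th = 3.7 − 1.2 = 2.5 V.
I_D = ½ k_n V_ov² = 0.5 × 7.09 × 2.5² = 22.2 mA.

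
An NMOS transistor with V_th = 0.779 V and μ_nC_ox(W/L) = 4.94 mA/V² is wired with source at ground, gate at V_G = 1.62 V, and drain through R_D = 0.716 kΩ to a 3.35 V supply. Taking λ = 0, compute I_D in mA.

V_GS = V_G = 1.62 V, so V_ov = 1.62 − 0.779 = 0.841 V.
Assume saturation: I_D = ½ k_n V_ov² = 0.5 × 4.94 × 0.841² = 1.75 mA, giving V_DS = V_DD − I_D R_D = 3.35 − 1.75 × 0.716 = 2.1 V.
V_DS = 2.1 V ≥ V_ov = 0.841 V, confirming saturation.

I_D = 1.75 mA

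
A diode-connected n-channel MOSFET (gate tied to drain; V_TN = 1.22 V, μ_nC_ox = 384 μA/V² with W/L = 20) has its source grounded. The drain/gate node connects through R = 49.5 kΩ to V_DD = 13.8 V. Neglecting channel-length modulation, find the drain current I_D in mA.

I_D = 0.249 mA

With gate tied to drain, V_GS = V_DS ≥ V_GS − V_TN, so the device is in saturation.
k_n = μ_nC_ox · (W/L) = 7.68 mA/V².
KCL at the drain: ½ k_n (V_GS − V_TN)² = (V_DD − V_GS)/R.
Let x = V_GS − 1.22. Then 190 x² + x − 12.58 = 0, giving x = 0.255 V (positive root), so V_GS = 1.47 V.
I_D = (V_DD − V_GS)/R = (13.8 − 1.47) / 49.5 = 0.249 mA.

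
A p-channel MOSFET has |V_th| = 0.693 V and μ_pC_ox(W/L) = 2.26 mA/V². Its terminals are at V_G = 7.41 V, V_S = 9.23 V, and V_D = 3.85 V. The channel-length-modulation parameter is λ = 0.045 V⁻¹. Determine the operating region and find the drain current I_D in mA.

Saturation; I_D = 1.78 mA

V_SG = V_S − V_G = 9.23 − 7.41 = 1.82 V; V_SD = V_S − V_D = 9.23 − 3.85 = 5.38 V.
V_ov = V_SG − |V_th| = 1.82 − 0.693 = 1.13 V.
Since V_SD = 5.38 V ≥ V_ov = 1.13 V, the device is in saturation.
I_D = ½ k_p V_ov² (1 + λ V_SD) = 0.5 × 2.26 × 1.13² × (1 + 0.045 × 5.38) = 1.78 mA.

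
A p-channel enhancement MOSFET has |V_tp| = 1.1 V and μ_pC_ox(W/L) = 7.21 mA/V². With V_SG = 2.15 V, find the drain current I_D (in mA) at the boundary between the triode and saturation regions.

At the boundary V_SD = V_ov = V_SG − |V_tp| = 2.15 − 1.1 = 1.05 V.
I_D = ½ k_p V_ov² = 0.5 × 7.21 × 1.05² = 3.97 mA.

I_D = 3.97 mA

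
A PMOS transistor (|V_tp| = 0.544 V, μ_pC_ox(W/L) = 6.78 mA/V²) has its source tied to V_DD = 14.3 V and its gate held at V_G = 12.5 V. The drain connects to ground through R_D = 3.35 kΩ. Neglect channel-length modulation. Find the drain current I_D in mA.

I_D = 4.08 mA

V_SG = V_DD − V_G = 14.3 − 12.5 = 1.8 V, so V_ov = 1.8 − 0.544 = 1.26 V.
Assume saturation: I_D = ½ k_p V_ov² = 0.5 × 6.78 × 1.26² = 5.35 mA, giving V_SD = V_DD − I_D R_D = 14.3 − 5.35 × 3.35 = -3.62 V.
But -3.62 V < V_ov = 1.26 V, so the device is actually in triode.
In triode I_D = k_p[V_ov V_SD − ½ V_SD²] and I_D = (V_DD − V_SD)/R_D. Equating: 11.4 V_SD² − 29.53 V_SD + 14.3 = 0, giving V_SD = 0.644 V (the root below V_ov).
I_D = (14.3 − 0.644) / 3.35 = 4.08 mA.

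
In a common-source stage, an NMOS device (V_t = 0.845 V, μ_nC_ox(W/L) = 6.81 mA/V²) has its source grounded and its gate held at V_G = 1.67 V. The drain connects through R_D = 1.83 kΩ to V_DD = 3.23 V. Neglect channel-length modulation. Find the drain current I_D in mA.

V_GS = V_G = 1.67 V, so V_ov = 1.67 − 0.845 = 0.825 V.
Assume saturation: I_D = ½ k_n V_ov² = 0.5 × 6.81 × 0.825² = 2.32 mA, giving V_DS = V_DD − I_D R_D = 3.23 − 2.32 × 1.83 = -1.01 V.
But -1.01 V < V_ov = 0.825 V, so the device is actually in triode.
In triode I_D = k_n[V_ov V_DS − ½ V_DS²] and I_D = (V_DD − V_DS)/R_D. Equating: 6.23 V_DS² − 11.28 V_DS + 3.23 = 0, giving V_DS = 0.357 V (the root below V_ov).
I_D = (3.23 − 0.357) / 1.83 = 1.57 mA.

I_D = 1.57 mA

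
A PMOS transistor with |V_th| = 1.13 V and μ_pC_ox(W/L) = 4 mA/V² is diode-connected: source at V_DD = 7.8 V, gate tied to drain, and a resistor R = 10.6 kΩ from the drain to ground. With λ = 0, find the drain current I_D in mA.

I_D = 0.579 mA

With gate tied to drain, V_SG = V_SD ≥ V_SG − |V_th|, so the device is in saturation.
KCL at the drain: ½ k_p (V_SG − |V_th|)² = (V_DD − V_SG)/R.
Let x = V_SG − 1.13. Then 21.2 x² + x − 6.67 = 0, giving x = 0.538 V (positive root), so V_SG = 1.67 V.
I_D = (V_DD − V_SG)/R = (7.8 − 1.67) / 10.6 = 0.579 mA.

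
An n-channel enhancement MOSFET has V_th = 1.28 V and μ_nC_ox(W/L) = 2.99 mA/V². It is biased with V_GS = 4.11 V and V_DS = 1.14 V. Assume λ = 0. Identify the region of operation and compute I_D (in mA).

V_ov = V_GS − V_th = 4.11 − 1.28 = 2.83 V.
Since V_DS = 1.14 V < V_ov = 2.83 V, the device is in the triode region.
I_D = k_n [V_ov · V_DS − ½ V_DS²] = 2.99 × [2.83 × 1.14 − 0.5 × 1.14²] = 7.7 mA.

Triode; I_D = 7.70 mA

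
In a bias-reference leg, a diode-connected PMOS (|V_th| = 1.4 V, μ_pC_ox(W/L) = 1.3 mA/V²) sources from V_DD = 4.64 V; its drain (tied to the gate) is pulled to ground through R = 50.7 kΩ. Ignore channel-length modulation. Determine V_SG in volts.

V_SG = 1.70 V

With gate tied to drain, V_SG = V_SD ≥ V_SG − |V_th|, so the device is in saturation.
KCL at the drain: ½ k_p (V_SG − |V_th|)² = (V_DD − V_SG)/R.
Let x = V_SG − 1.4. Then 33 x² + x − 3.24 = 0, giving x = 0.299 V (positive root), so V_SG = 1.7 V.
I_D = (V_DD − V_SG)/R = (4.64 − 1.7) / 50.7 = 0.058 mA.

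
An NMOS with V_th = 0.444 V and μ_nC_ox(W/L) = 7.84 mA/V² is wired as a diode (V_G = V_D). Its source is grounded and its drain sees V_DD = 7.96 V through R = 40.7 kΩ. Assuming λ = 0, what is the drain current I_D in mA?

With gate tied to drain, V_GS = V_DS ≥ V_GS − V_th, so the device is in saturation.
KCL at the drain: ½ k_n (V_GS − V_th)² = (V_DD − V_GS)/R.
Let x = V_GS − 0.444. Then 160 x² + x − 7.516 = 0, giving x = 0.214 V (positive root), so V_GS = 0.658 V.
I_D = (V_DD − V_GS)/R = (7.96 − 0.658) / 40.7 = 0.179 mA.

I_D = 0.179 mA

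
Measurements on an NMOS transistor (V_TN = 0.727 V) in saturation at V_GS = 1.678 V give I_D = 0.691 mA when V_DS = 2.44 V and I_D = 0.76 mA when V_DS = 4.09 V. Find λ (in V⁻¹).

λ = 0.0710 V⁻¹

With V_GS fixed, I_D ∝ (1 + λ V_DS) in saturation, so I_D2/I_D1 = (1 + λ V_DS2)/(1 + λ V_DS1).
0.76/0.691 = 1.1 = (1 + 4.09 λ)/(1 + 2.44 λ).
Solving: λ (I_D1 V_DS2 − I_D2 V_DS1) = I_D2 − I_D1, so λ = (0.76 − 0.691) / (0.691 × 4.09 − 0.76 × 2.44) = 0.069 / 0.972 = 0.071 V⁻¹.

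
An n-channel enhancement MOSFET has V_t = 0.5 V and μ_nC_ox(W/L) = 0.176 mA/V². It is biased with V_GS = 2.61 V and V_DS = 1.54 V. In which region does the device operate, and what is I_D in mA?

V_ov = V_GS − V_t = 2.61 − 0.5 = 2.11 V.
Since V_DS = 1.54 V < V_ov = 2.11 V, the device is in the triode region.
I_D = k_n [V_ov · V_DS − ½ V_DS²] = 0.176 × [2.11 × 1.54 − 0.5 × 1.54²] = 0.363 mA.

Triode; I_D = 0.363 mA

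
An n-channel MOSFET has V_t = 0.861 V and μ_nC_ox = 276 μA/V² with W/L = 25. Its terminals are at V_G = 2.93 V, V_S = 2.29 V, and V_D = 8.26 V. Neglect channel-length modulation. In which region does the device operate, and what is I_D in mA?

Cutoff; I_D = 0 mA

V_GS = V_G − V_S = 2.93 − 2.29 = 0.64 V; V_DS = V_D − V_S = 8.26 − 2.29 = 5.97 V.
V_GS = 0.64 V < V_t = 0.861 V, so the transistor is in cutoff.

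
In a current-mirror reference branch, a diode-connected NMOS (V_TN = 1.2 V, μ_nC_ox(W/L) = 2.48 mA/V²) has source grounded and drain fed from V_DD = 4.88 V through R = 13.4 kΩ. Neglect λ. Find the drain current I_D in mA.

With gate tied to drain, V_GS = V_DS ≥ V_GS − V_TN, so the device is in saturation.
KCL at the drain: ½ k_n (V_GS − V_TN)² = (V_DD − V_GS)/R.
Let x = V_GS − 1.2. Then 16.6 x² + x − 3.68 = 0, giving x = 0.441 V (positive root), so V_GS = 1.64 V.
I_D = (V_DD − V_GS)/R = (4.88 − 1.64) / 13.4 = 0.242 mA.

I_D = 0.242 mA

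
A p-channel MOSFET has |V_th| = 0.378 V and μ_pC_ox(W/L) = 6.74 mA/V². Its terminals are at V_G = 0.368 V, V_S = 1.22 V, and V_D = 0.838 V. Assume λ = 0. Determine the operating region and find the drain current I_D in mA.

V_SG = V_S − V_G = 1.22 − 0.368 = 0.852 V; V_SD = V_S − V_D = 1.22 − 0.838 = 0.382 V.
V_ov = V_SG − |V_th| = 0.852 − 0.378 = 0.474 V.
Since V_SD = 0.382 V < V_ov = 0.474 V, the device is in the triode region.
I_D = k_p [V_ov · V_SD − ½ V_SD²] = 6.74 × [0.474 × 0.382 − 0.5 × 0.382²] = 0.729 mA.

Triode; I_D = 0.729 mA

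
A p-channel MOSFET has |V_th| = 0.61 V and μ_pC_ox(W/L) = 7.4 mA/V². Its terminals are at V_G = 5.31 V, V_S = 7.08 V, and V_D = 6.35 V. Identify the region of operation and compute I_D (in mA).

Triode; I_D = 4.29 mA

V_SG = V_S − V_G = 7.08 − 5.31 = 1.77 V; V_SD = V_S − V_D = 7.08 − 6.35 = 0.73 V.
V_ov = V_SG − |V_th| = 1.77 − 0.61 = 1.16 V.
Since V_SD = 0.73 V < V_ov = 1.16 V, the device is in the triode region.
I_D = k_p [V_ov · V_SD − ½ V_SD²] = 7.4 × [1.16 × 0.73 − 0.5 × 0.73²] = 4.29 mA.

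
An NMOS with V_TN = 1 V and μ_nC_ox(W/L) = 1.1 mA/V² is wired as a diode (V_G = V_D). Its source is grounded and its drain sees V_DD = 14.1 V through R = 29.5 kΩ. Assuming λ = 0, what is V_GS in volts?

V_GS = 1.87 V

With gate tied to drain, V_GS = V_DS ≥ V_GS − V_TN, so the device is in saturation.
KCL at the drain: ½ k_n (V_GS − V_TN)² = (V_DD − V_GS)/R.
Let x = V_GS − 1. Then 16.2 x² + x − 13.1 = 0, giving x = 0.868 V (positive root), so V_GS = 1.87 V.
I_D = (V_DD − V_GS)/R = (14.1 − 1.87) / 29.5 = 0.415 mA.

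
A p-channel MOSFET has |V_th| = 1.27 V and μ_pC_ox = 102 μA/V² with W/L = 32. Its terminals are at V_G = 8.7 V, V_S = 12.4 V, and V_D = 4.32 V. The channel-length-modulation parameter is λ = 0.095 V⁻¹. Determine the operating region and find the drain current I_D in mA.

V_SG = V_S − V_G = 12.4 − 8.7 = 3.7 V; V_SD = V_S − V_D = 12.4 − 4.32 = 8.08 V.
k_p = μ_pC_ox · (W/L) = 3.264 mA/V².
V_ov = V_SG − |V_th| = 3.7 − 1.27 = 2.43 V.
Since V_SD = 8.08 V ≥ V_ov = 2.43 V, the device is in saturation.
I_D = ½ k_p V_ov² (1 + λ V_SD) = 0.5 × 3.264 × 2.43² × (1 + 0.095 × 8.08) = 17 mA.

Saturation; I_D = 17.0 mA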